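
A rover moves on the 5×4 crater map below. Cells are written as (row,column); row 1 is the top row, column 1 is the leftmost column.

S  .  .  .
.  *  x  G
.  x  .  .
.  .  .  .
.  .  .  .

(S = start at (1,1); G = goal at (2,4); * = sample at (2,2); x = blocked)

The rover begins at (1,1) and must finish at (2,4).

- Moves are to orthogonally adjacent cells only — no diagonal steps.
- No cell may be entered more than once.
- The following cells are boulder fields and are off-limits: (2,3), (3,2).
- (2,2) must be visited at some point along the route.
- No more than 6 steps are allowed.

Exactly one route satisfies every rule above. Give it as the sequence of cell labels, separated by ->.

The budget equals the shortest possible length, so every move has to be on a shortest route through the required cells.
Route from (1,1): down to (2,1), right to (2,2), up to (1,2), 2× right (reaching (1,4)), down to (2,4) — 6 moves in all.
Check: all required cells visited; 6 ≤ 6 moves.

(1,1) -> (2,1) -> (2,2) -> (1,2) -> (1,3) -> (1,4) -> (2,4)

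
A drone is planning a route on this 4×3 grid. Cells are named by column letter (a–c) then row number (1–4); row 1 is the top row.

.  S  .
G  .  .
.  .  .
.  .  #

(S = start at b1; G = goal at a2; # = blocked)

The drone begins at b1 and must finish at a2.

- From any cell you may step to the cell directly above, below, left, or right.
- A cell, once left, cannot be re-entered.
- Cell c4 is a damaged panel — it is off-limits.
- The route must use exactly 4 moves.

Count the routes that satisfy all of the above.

2

Need simple routes of exactly 4 moves from b1 to a2 (Manhattan distance 2, so 1 moves are spent on a detour and 1 undoing it).
Enumerating: b1 b2 b3 a3 a2 | b1 c1 c2 b2 a2.
That gives 2 routes.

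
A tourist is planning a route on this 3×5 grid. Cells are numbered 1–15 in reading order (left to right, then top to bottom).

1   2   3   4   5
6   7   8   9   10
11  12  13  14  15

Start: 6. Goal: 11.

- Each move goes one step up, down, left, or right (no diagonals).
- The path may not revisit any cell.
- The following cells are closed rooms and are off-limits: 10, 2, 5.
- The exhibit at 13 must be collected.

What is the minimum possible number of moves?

Any route passes through 13 somewhere between 6 and 11. Summing Manhattan distances along the two legs (6 → 13 → 11) gives a lower bound of 3 + 2 = 5 moves.
A route of 5 moves achieves this: 6 → 7 → 8 → 13 → 12 → 11.
Since 5 matches the lower bound, it is optimal.

5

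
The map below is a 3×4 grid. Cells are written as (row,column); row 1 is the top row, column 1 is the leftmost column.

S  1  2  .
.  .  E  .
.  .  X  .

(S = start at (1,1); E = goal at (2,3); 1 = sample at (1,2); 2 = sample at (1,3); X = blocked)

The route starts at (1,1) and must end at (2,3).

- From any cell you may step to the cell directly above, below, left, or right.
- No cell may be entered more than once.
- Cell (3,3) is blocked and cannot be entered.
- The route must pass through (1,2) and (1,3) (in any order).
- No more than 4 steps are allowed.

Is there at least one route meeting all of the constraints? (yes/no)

yes

One route that works: (1,1) → (1,2) → (1,3) → (2,3).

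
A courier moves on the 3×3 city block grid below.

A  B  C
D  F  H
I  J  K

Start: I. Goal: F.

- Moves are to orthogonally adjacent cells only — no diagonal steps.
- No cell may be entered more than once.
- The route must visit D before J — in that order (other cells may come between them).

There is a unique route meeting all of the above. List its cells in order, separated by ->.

I -> D -> A -> B -> C -> H -> K -> J -> F

The waypoints must appear in the order D, J, with no cell reused.
Route from I: up 2 to A, right 2 to C, down 2 to K, left 1 to J, up 1 to F — 8 moves in all.
Check: order respected (D at step 1, J at step 7).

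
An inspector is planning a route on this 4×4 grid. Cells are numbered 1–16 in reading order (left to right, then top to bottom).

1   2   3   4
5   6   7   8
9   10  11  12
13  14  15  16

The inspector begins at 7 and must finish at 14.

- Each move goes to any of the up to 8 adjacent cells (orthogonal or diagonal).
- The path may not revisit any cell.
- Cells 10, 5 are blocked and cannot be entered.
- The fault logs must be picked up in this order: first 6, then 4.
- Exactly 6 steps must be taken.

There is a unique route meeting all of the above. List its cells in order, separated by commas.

7, 6, 3, 4, 8, 11, 14

The waypoints must appear in the order 6, 4, with no cell reused.
Route from 7: left 1 to 6, up-right 1 to 3, right 1 to 4, down 1 to 8, down-left 2 to 14 — 6 moves in all.
Check: order respected (6 at step 1, 4 at step 3); 6 moves as required.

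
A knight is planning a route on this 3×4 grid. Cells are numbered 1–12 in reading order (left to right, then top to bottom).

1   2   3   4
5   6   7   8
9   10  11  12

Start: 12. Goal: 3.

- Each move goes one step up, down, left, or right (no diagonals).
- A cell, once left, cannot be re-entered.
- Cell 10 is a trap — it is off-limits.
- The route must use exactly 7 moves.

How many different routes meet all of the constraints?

Need simple routes of exactly 7 moves from 12 to 3 (Manhattan distance 3, so 2 moves are spent on a detour and 2 undoing it).
Enumerating: 12 8 7 6 5 1 2 3 | 12 11 7 6 5 1 2 3.
That gives 2 routes.

2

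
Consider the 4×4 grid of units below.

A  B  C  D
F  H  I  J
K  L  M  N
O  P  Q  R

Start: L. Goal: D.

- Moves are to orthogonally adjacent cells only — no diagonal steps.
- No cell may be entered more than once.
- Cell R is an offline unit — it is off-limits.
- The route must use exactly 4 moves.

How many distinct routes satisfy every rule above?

Need simple routes of exactly 4 moves from L to D (Manhattan distance 4, so 0 moves are spent on a detour and 0 undoing it).
Enumerating: L H B C D | L H I C D | L H I J D | L M I C D | L M I J D | L M N J D.
That gives 6 routes.

6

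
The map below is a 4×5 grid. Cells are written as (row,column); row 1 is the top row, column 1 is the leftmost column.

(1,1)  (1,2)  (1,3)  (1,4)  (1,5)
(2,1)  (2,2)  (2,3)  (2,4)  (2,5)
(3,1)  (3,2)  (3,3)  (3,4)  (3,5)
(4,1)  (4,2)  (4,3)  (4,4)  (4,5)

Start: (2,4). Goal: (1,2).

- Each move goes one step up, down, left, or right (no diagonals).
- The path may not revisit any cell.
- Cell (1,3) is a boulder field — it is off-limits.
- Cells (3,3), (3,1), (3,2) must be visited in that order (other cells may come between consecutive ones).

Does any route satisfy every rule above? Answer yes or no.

One route that works: (2,4) → (3,4) → (3,3) → (4,3) → (4,2) → (4,1) → (3,1) → (3,2) → (2,2) → (1,2).

yes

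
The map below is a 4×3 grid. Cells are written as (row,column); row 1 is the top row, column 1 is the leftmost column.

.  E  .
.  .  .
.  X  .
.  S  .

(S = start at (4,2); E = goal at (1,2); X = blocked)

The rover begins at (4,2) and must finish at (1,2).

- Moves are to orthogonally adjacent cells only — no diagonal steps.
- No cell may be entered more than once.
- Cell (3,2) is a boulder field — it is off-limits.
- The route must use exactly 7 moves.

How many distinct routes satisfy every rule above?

Need simple routes of exactly 7 moves from (4,2) to (1,2) (Manhattan distance 3, so 2 moves are spent on a detour and 2 undoing it).
Enumerating: (4,2) (4,1) (3,1) (2,1) (2,2) (2,3) (1,3) (1,2) | (4,2) (4,3) (3,3) (2,3) (2,2) (2,1) (1,1) (1,2).
That gives 2 routes.

2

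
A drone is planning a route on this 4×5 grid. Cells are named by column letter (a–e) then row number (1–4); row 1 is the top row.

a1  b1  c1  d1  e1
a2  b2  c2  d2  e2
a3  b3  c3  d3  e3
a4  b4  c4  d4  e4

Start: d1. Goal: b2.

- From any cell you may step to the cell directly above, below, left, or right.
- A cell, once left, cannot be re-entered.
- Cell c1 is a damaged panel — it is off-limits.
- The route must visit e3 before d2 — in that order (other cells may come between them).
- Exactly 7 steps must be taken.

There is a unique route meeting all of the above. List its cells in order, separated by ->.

The waypoints must appear in the order e3, d2, with no cell reused.
Route from d1: right to e1, 2× down (reaching e3), left to d3, up to d2, 2× left (reaching b2) — 7 moves in all.
Check: order respected (e3 at step 3, d2 at step 5); 7 moves as required.

d1 -> e1 -> e2 -> e3 -> d3 -> d2 -> c2 -> b2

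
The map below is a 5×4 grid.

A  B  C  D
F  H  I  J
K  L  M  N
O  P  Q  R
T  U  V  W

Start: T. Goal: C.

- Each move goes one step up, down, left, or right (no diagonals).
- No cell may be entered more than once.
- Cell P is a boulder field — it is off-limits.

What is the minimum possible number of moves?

The Manhattan distance from T to C is |5−1| + |1−3| = 6, so at least 6 moves are needed.
A route of 6 moves achieves this: T → O → K → F → A → B → C.
Since 6 matches the lower bound, it is optimal.

6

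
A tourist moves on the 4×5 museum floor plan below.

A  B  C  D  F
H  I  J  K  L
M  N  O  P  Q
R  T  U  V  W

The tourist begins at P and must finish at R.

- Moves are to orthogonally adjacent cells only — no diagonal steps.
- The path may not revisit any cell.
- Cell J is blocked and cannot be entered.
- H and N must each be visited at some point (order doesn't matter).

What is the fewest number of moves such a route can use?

Any route passes through H and N in some order between P and R. Summing Manhattan distances along each leg and taking the cheapest ordering (P → N → H → R) gives a lower bound of 2 + 2 + 2 = 6 moves.
A route of 6 moves achieves this: P → O → N → I → H → M → R.
Since 6 matches the lower bound, it is optimal.

6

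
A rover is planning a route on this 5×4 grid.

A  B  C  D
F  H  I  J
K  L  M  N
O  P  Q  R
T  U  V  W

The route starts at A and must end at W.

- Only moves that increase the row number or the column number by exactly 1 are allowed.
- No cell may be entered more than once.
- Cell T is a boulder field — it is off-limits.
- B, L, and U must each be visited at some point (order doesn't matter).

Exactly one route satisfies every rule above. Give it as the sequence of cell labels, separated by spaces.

A B H L P U V W

Moves only go right or down, so the column and row indices never decrease.
Route from A: right to B, 4× down (reaching U), 2× right (reaching W) — 7 moves in all.
Check: all required cells visited.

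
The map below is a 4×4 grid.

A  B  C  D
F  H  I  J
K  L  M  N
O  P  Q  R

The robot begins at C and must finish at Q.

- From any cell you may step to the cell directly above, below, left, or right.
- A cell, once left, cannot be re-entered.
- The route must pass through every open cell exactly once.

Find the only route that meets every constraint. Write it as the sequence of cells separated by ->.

C -> D -> J -> I -> H -> B -> A -> F -> K -> O -> P -> L -> M -> N -> R -> Q

Need to visit all 16 open cells exactly once, starting at C and ending at Q.
Route from C: right 1 to D, down 1 to J, left 2 to H, up 1 to B, left 1 to A, down 3 to O, right 1 to P, up 1 to L, right 2 to N, down 1 to R, left 1 to Q — 15 moves in all.
Check: all 16 open cells covered.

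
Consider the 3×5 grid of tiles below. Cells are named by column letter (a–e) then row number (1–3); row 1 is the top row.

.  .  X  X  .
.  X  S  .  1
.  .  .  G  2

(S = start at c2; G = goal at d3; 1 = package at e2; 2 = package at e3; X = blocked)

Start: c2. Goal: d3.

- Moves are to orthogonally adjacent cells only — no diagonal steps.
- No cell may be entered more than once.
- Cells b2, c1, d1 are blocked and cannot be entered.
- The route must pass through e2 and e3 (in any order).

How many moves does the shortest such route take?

Any route passes through e2 and e3 in some order between c2 and d3. Summing Manhattan distances along each leg and taking the cheapest ordering (c2 → e2 → e3 → d3) gives a lower bound of 2 + 1 + 1 = 4 moves.
A route of 4 moves achieves this: c2 → d2 → e2 → e3 → d3.
Since 4 matches the lower bound, it is optimal.

4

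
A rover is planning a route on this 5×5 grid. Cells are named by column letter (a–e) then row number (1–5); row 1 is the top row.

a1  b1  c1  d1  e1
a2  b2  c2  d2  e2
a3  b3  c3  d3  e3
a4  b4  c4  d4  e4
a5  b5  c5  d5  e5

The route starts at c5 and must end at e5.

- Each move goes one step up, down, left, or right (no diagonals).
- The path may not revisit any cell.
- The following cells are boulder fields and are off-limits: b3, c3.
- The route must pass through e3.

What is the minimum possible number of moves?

Any route passes through e3 somewhere between c5 and e5. Summing Manhattan distances along the two legs (c5 → e3 → e5) gives a lower bound of 4 + 2 = 6 moves.
A route of 6 moves achieves this: c5 → c4 → d4 → d3 → e3 → e4 → e5.
Since 6 matches the lower bound, it is optimal.

6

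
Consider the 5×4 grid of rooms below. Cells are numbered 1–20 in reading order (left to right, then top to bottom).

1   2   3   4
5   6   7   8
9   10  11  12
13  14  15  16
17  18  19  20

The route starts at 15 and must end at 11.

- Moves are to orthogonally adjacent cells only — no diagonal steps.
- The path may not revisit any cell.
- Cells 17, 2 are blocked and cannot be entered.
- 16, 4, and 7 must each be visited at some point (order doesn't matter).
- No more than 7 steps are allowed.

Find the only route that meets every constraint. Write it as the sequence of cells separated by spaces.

15 16 12 8 4 3 7 11

The 7-move cap with required stops at 16, 4, 7 leaves no slack for detours.
Route from 15: right to 16, 3× up (reaching 4), left to 3, 2× down (reaching 11) — 7 moves in all.
Check: all required cells visited; 7 ≤ 7 moves.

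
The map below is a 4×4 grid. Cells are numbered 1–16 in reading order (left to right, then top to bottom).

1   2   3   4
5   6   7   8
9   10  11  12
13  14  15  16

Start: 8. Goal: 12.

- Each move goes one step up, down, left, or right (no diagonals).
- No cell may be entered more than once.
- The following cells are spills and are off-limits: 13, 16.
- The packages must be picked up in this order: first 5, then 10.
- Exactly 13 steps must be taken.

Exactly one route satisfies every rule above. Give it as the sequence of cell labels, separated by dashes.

8 - 4 - 3 - 7 - 6 - 2 - 1 - 5 - 9 - 10 - 14 - 15 - 11 - 12

The waypoints must appear in the order 5, 10, with no cell reused.
Route from 8: up 1 to 4, left 1 to 3, down 1 to 7, left 1 to 6, up 1 to 2, left 1 to 1, down 2 to 9, right 1 to 10, down 1 to 14, right 1 to 15, up 1 to 11, right 1 to 12 — 13 moves in all.
Check: order respected (5 at step 7, 10 at step 9); 13 moves as required.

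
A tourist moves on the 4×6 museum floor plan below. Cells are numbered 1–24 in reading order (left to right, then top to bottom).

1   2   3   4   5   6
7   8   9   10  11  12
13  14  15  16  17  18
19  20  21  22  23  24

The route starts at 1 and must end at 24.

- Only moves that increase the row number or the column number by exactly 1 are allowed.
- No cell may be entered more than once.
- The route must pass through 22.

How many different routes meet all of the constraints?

20

A right/down-only route from 1 to 24 makes exactly 3 down-moves and 5 right-moves in some order.
With no other constraints that would be C(8,3) = 56 routes.
Split at 22 and multiply the segment counts: 1→22: 20; 22→24: 1; product = 20.
That gives 20 routes.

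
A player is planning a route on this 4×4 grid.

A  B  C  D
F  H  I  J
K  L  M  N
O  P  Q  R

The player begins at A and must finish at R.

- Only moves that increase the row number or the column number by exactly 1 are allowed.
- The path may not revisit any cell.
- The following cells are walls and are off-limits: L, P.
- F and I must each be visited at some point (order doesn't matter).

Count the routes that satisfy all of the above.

3

A right/down-only route from A to R makes exactly 3 down-moves and 3 right-moves in some order.
With no other constraints that would be C(6,3) = 20 routes.
A monotone route can only reach the required cells in the order F, I, so split there and multiply the segment counts (each segment already excludes blocked cells): A→F: 1; F→I: 1; I→R: 3; product = 3.
That gives 3 routes.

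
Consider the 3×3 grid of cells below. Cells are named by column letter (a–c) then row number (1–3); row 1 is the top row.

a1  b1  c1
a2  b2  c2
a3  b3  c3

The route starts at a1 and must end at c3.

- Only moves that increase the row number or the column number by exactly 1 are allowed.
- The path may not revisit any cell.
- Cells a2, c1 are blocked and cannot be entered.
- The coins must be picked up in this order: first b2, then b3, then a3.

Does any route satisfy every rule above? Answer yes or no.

no

a3 lies to the left of b3, so going from b3 to a3 would need a leftward move — but moves only go right/down, so b3 cannot be visited before a3.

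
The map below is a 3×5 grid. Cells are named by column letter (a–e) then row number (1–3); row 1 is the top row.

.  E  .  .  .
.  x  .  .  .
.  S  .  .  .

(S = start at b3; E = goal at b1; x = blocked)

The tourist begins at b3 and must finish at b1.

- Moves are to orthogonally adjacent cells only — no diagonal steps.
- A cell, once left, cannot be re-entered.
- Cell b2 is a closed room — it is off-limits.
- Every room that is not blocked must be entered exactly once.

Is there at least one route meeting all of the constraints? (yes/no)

no

Colour the cells like a checkerboard: each orthogonal step flips colour, so a Hamiltonian route alternates colours. Here there are 7 cells of one colour and 7 of the other, with start on the same colour as the goal — the counts and endpoints can't be arranged into an alternating sequence of length 14, so no Hamiltonian route exists.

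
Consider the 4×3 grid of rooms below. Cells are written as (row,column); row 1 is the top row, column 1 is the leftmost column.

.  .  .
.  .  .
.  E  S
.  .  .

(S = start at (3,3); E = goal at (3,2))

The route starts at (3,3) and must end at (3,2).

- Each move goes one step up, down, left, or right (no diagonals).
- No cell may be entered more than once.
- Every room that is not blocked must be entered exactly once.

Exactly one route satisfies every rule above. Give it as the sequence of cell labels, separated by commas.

Need to visit all 12 open cells exactly once, starting at (3,3) and ending at (3,2).
Cell (1,3) has only two open neighbours ((2,3) and (1,2)), so the path must pass straight through it: one of those is the cell it's entered from and the other is where it exits.
Route from (3,3): down 1 to (4,3), left 2 to (4,1), up 3 to (1,1), right 2 to (1,3), down 1 to (2,3), left 1 to (2,2), down 1 to (3,2) — 11 moves in all.
Check: all 12 open cells covered.

(3,3), (4,3), (4,2), (4,1), (3,1), (2,1), (1,1), (1,2), (1,3), (2,3), (2,2), (3,2)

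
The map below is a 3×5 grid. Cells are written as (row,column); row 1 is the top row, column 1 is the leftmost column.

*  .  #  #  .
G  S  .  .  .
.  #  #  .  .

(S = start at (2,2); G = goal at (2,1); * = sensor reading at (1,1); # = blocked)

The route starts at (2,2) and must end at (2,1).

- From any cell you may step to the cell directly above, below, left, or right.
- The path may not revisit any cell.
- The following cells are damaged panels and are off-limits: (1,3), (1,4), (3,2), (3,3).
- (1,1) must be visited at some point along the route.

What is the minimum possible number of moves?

3

Any route passes through (1,1) somewhere between (2,2) and (2,1). Summing Manhattan distances along the two legs ((2,2) → (1,1) → (2,1)) gives a lower bound of 2 + 1 = 3 moves.
A route of 3 moves achieves this: (2,2) → (1,2) → (1,1) → (2,1).
Since 3 matches the lower bound, it is optimal.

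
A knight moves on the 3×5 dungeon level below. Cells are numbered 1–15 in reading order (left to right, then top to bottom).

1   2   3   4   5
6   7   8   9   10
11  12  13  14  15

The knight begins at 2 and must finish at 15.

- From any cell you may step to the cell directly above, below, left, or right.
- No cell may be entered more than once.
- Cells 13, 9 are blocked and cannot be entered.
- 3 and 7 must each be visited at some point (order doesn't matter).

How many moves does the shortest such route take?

Any route passes through 3 and 7 in some order between 2 and 15. Summing Manhattan distances along each leg and taking the cheapest ordering (2 → 7 → 3 → 15) gives a lower bound of 1 + 2 + 4 = 7 moves.
A route of 7 moves achieves this: 2 → 7 → 8 → 3 → 4 → 5 → 10 → 15.
Since 7 matches the lower bound, it is optimal.

7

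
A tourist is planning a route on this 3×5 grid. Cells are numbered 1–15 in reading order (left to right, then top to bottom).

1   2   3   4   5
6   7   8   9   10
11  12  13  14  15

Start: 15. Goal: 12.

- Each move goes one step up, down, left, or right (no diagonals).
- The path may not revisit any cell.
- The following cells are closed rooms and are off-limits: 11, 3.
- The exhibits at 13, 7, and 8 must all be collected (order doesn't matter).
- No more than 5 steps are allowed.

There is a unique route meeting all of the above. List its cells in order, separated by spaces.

The budget equals the shortest possible length, so every move has to be on a shortest route through the required cells.
Route from 15: 2× left (reaching 13), up to 8, left to 7, down to 12 — 5 moves in all.
Check: all required cells visited; 5 ≤ 5 moves.

15 14 13 8 7 12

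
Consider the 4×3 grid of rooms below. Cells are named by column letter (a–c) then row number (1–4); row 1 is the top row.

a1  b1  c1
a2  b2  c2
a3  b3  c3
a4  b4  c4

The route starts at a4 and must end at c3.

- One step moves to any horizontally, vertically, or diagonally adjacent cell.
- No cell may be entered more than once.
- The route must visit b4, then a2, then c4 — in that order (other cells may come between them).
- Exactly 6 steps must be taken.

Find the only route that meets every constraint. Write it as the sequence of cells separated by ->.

a4 -> b4 -> a3 -> a2 -> b3 -> c4 -> c3

The waypoints must appear in the order b4, a2, c4, with no cell reused.
Route from a4: right 1 to b4, up-left 1 to a3, up 1 to a2, down-right 2 to c4, up 1 to c3 — 6 moves in all.
Check: order respected (b4 at step 1, a2 at step 3, c4 at step 5); 6 moves as required.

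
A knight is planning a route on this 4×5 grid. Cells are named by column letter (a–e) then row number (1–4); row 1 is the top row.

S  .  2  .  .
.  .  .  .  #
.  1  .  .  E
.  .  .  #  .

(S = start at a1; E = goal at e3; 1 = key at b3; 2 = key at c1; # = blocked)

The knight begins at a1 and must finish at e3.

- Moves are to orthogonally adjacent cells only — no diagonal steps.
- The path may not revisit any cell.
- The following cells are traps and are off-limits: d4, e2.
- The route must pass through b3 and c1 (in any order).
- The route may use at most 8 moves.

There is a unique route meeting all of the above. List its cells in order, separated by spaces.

a1 b1 c1 c2 b2 b3 c3 d3 e3

The 8-move cap with required stops at b3, c1 leaves no slack for detours.
Route from a1: right 2 to c1, down 1 to c2, left 1 to b2, down 1 to b3, right 3 to e3 — 8 moves in all.
Check: all required cells visited; 8 ≤ 8 moves.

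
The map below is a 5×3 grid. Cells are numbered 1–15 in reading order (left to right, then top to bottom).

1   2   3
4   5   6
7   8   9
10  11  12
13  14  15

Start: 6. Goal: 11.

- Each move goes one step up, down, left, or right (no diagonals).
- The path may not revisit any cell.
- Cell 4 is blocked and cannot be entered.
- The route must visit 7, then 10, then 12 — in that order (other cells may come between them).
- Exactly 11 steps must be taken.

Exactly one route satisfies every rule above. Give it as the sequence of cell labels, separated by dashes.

6 - 3 - 2 - 5 - 8 - 7 - 10 - 13 - 14 - 15 - 12 - 11

The waypoints must appear in the order 7, 10, 12, with no cell reused.
Route from 6: up 1 to 3, left 1 to 2, down 2 to 8, left 1 to 7, down 2 to 13, right 2 to 15, up 1 to 12, left 1 to 11 — 11 moves in all.
Check: order respected (7 at step 5, 10 at step 6, 12 at step 10); 11 moves as required.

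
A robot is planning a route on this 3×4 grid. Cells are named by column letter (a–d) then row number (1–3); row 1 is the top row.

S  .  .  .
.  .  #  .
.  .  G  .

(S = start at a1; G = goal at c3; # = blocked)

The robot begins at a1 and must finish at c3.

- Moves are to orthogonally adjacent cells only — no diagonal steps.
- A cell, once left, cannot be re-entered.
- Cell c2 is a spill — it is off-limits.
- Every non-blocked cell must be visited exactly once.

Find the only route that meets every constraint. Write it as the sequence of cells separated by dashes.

Need to visit all 11 open cells exactly once, starting at a1 and ending at c3.
Cell c1 has only two open neighbours (b1 and d1), so the path must pass straight through it: one of those is the cell it's entered from and the other is where it exits.
Route from a1: down 2 to a3, right 1 to b3, up 2 to b1, right 2 to d1, down 2 to d3, left 1 to c3 — 10 moves in all.
Check: all 11 open cells covered.

a1 - a2 - a3 - b3 - b2 - b1 - c1 - d1 - d2 - d3 - c3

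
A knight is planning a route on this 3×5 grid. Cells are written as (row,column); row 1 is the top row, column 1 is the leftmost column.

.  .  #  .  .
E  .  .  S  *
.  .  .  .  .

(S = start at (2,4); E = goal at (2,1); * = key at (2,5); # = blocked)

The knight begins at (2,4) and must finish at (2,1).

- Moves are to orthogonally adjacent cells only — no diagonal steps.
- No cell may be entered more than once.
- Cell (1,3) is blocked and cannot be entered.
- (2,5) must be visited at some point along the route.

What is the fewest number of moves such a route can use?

7

Any route passes through (2,5) somewhere between (2,4) and (2,1). Summing Manhattan distances along the two legs ((2,4) → (2,5) → (2,1)) gives a lower bound of 1 + 4 = 5 moves.
The shortest route satisfying every rule uses 7 moves: (2,4) → (2,5) → (3,5) → (3,4) → (3,3) → (2,3) → (2,2) → (2,1).
The bound of 5 isn't tight here; checking systematically, no route of length 5 through 6 satisfies every constraint, so 7 is the minimum.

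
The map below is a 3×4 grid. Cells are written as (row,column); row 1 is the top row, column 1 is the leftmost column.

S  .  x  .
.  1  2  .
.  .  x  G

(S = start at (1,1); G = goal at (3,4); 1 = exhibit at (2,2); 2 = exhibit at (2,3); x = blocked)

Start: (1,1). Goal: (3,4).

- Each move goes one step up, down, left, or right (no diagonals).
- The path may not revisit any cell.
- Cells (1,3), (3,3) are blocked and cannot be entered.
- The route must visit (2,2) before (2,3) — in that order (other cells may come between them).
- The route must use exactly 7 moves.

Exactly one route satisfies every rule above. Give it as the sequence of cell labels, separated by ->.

(1,1) -> (2,1) -> (3,1) -> (3,2) -> (2,2) -> (2,3) -> (2,4) -> (3,4)

The waypoints must appear in the order (2,2), (2,3), with no cell reused.
Route from (1,1): 2× down (reaching (3,1)), right to (3,2), up to (2,2), 2× right (reaching (2,4)), down to (3,4) — 7 moves in all.
Check: order respected (1 at step 4, 2 at step 5); 7 moves as required.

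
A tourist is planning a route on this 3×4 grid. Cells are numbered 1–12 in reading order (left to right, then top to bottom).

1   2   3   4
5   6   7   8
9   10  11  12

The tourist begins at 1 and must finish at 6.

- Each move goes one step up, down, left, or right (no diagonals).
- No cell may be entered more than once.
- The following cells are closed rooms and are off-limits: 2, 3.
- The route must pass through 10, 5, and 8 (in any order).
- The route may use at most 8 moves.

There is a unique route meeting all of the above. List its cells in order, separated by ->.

1 -> 5 -> 9 -> 10 -> 11 -> 12 -> 8 -> 7 -> 6

The 8-move cap with required stops at 10, 5, 8 leaves no slack for detours.
Route from 1: 2× down (reaching 9), 3× right (reaching 12), up to 8, 2× left (reaching 6) — 8 moves in all.
Check: all required cells visited; 8 ≤ 8 moves.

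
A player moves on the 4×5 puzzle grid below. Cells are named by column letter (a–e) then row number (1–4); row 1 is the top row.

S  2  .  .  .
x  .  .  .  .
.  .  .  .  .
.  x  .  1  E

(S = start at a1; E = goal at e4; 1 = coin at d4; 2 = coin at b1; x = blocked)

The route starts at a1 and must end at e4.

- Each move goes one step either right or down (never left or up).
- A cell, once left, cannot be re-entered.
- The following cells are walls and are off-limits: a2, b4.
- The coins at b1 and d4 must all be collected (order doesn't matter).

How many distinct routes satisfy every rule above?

9

A right/down-only route from a1 to e4 makes exactly 3 down-moves and 4 right-moves in some order.
With no other constraints that would be C(7,3) = 35 routes.
A monotone route can only reach the required cells in the order b1, d4, so split there and multiply the segment counts (each segment already excludes blocked cells): a1→b1: 1; b1→d4: 9; d4→e4: 1; product = 9.
That gives 9 routes.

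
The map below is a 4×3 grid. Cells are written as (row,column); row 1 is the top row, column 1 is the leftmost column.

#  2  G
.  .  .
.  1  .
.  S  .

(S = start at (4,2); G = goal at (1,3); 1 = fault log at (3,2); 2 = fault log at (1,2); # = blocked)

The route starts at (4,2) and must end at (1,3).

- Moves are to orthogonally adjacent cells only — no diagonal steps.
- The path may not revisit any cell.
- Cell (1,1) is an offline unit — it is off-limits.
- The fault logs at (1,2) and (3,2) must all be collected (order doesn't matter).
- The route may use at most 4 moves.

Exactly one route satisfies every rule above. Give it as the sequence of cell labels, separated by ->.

The budget equals the shortest possible length, so every move has to be on a shortest route through the required cells.
Route from (4,2): up 3 to (1,2), right 1 to (1,3) — 4 moves in all.
Check: all required cells visited; 4 ≤ 4 moves.

(4,2) -> (3,2) -> (2,2) -> (1,2) -> (1,3)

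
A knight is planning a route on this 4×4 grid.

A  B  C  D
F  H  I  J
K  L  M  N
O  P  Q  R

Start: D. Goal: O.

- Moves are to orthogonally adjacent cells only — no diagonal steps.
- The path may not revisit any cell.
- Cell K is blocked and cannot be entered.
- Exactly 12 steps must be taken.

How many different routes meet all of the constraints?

11

Need simple routes of exactly 12 moves from D to O (Manhattan distance 6, so 3 moves are spent on a detour and 3 undoing it).
Branch systematically from the start, pruning whenever the remaining move budget drops below the Manhattan distance to O or differs from it in parity. Grouping the completions by first move — via J: 4; via C: 7 — and summing: 4 + 7 = 11.
That gives 11 routes.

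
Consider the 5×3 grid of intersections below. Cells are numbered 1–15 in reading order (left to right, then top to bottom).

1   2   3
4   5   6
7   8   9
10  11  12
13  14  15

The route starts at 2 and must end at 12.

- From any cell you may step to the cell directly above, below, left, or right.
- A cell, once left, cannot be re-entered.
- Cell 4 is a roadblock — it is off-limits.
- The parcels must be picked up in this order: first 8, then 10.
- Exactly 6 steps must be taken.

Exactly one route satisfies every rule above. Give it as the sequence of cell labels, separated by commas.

2, 5, 8, 7, 10, 11, 12

The waypoints must appear in the order 8, 10, with no cell reused.
Route from 2: down 2 to 8, left 1 to 7, down 1 to 10, right 2 to 12 — 6 moves in all.
Check: order respected (8 at step 2, 10 at step 4); 6 moves as required.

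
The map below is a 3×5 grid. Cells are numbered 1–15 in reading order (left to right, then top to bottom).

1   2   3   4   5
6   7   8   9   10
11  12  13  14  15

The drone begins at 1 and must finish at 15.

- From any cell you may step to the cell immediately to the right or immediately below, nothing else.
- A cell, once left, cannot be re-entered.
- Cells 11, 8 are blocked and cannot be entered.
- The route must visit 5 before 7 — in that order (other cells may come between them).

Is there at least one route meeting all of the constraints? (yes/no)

7 lies to the left of 5, so going from 5 to 7 would need a leftward move — but moves only go right/down, so 5 cannot be visited before 7.

no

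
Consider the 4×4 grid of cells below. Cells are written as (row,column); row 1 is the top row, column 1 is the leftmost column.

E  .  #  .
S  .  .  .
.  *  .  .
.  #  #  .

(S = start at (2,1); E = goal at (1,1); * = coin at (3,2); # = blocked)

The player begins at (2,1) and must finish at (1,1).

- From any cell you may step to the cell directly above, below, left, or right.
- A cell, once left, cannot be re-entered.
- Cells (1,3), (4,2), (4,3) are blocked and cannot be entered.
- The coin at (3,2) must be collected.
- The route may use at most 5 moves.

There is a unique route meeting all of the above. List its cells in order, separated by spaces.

The 5-move cap with required stops at (3,2) leaves no slack for detours.
Route from (2,1): down to (3,1), right to (3,2), 2× up (reaching (1,2)), left to (1,1) — 5 moves in all.
Check: all required cells visited; 5 ≤ 5 moves.

(2,1) (3,1) (3,2) (2,2) (1,2) (1,1)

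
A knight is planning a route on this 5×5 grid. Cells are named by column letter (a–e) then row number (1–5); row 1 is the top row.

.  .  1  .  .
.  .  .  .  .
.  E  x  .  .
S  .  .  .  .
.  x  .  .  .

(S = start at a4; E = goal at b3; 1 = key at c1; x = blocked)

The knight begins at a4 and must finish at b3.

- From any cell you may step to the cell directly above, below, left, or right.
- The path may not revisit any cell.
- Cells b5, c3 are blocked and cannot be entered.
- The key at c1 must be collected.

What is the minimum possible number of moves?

8

Any route passes through c1 somewhere between a4 and b3. Summing Manhattan distances along the two legs (a4 → c1 → b3) gives a lower bound of 5 + 3 = 8 moves.
A route of 8 moves achieves this: a4 → a3 → a2 → a1 → b1 → c1 → c2 → b2 → b3.
Since 8 matches the lower bound, it is optimal.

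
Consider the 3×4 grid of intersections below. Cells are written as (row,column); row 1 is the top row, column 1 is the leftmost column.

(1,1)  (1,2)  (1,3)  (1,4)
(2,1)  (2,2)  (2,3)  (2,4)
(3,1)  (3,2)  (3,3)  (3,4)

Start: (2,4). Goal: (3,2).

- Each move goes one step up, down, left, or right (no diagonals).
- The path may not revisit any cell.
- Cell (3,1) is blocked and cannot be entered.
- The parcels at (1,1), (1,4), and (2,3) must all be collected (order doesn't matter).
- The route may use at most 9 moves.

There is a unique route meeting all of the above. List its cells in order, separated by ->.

(2,4) -> (1,4) -> (1,3) -> (1,2) -> (1,1) -> (2,1) -> (2,2) -> (2,3) -> (3,3) -> (3,2)

The budget equals the shortest possible length, so every move has to be on a shortest route through the required cells.
Route from (2,4): up to (1,4), 3× left (reaching (1,1)), down to (2,1), 2× right (reaching (2,3)), down to (3,3), left to (3,2) — 9 moves in all.
Check: all required cells visited; 9 ≤ 9 moves.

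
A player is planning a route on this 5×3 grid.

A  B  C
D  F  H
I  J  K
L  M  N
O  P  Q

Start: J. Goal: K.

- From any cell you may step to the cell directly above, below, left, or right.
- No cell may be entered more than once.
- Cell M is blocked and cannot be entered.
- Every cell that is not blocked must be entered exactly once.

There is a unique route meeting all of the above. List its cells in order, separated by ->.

Need to visit all 14 open cells exactly once, starting at J and ending at K.
Route from J: up to F, right to H, up to C, 2× left (reaching A), 4× down (reaching O), 2× right (reaching Q), 2× up (reaching K) — 13 moves in all.
Check: all 14 open cells covered.

J -> F -> H -> C -> B -> A -> D -> I -> L -> O -> P -> Q -> N -> K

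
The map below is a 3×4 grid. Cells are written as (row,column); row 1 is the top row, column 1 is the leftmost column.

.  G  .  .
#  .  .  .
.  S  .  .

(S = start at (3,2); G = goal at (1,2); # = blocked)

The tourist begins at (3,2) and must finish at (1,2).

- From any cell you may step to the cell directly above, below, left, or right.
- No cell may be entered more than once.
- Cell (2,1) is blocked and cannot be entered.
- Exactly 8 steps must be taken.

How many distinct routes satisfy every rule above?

Need simple routes of exactly 8 moves from (3,2) to (1,2) (Manhattan distance 2, so 3 moves are spent on a detour and 3 undoing it).
Enumerating: (3,2) (2,2) (2,3) (3,3) (3,4) (2,4) (1,4) (1,3) (1,2) | (3,2) (3,3) (3,4) (2,4) (1,4) (1,3) (2,3) (2,2) (1,2).
That gives 2 routes.

2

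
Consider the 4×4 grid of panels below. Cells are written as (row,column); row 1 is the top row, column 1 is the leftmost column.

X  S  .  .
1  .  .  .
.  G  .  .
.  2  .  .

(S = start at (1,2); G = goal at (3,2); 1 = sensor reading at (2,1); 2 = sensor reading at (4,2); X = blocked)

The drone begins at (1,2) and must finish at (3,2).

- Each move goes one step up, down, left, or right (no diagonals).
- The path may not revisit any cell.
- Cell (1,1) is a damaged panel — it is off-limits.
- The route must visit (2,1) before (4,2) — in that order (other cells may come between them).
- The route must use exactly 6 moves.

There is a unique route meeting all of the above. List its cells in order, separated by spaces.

(1,2) (2,2) (2,1) (3,1) (4,1) (4,2) (3,2)

The waypoints must appear in the order (2,1), (4,2), with no cell reused.
Route from (1,2): down to (2,2), left to (2,1), 2× down (reaching (4,1)), right to (4,2), up to (3,2) — 6 moves in all.
Check: order respected (1 at step 2, 2 at step 5); 6 moves as required.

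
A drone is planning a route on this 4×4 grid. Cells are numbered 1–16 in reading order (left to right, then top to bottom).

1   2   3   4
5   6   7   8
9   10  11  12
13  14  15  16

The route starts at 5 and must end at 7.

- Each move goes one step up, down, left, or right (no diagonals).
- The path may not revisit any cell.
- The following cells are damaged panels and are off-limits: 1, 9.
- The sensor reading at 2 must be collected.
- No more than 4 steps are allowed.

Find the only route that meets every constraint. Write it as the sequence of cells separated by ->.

The 4-move cap with required stops at 2 leaves no slack for detours.
Route from 5: right to 6, up to 2, right to 3, down to 7 — 4 moves in all.
Check: all required cells visited; 4 ≤ 4 moves.

5 -> 6 -> 2 -> 3 -> 7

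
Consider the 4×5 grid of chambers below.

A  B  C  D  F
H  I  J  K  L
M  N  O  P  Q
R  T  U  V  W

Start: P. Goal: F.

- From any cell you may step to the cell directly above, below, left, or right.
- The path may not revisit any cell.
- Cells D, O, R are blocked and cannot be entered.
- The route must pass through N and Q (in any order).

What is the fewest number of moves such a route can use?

11

Any route passes through N and Q in some order between P and F. Summing Manhattan distances along each leg and taking the cheapest ordering (P → N → Q → F) gives a lower bound of 2 + 3 + 2 = 7 moves.
That bound ignores the blocked cells. Measuring each leg by the fewest moves that actually steer around them (P→Q: 1; Q→N: 5; N→F: 5) raises the lower bound to 11.
A route of 11 moves exists: P → K → J → I → N → T → U → V → W → Q → L → F.
Since 11 matches that lower bound, it is optimal.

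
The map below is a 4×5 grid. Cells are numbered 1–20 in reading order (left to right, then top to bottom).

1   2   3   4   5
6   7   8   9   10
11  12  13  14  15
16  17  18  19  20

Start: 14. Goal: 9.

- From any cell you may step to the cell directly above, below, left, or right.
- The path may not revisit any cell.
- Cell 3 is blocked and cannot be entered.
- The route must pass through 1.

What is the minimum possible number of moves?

9

Any route passes through 1 somewhere between 14 and 9. Summing Manhattan distances along the two legs (14 → 1 → 9) gives a lower bound of 5 + 4 = 9 moves.
A route of 9 moves achieves this: 14 → 13 → 12 → 11 → 6 → 1 → 2 → 7 → 8 → 9.
Since 9 matches the lower bound, it is optimal.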